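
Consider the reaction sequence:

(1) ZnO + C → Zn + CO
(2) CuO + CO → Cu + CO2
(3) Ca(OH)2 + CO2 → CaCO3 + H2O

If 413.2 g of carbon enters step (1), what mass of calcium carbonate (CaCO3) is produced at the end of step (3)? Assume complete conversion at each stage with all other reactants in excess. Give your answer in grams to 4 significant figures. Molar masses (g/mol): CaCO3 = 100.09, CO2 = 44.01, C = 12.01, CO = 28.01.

n(C) = 413.2 / 12.01 = 34.405 mol.
Reaction (1): C→CO ratio 1:1 ⇒ n(CO) = 34.405 mol.
Reaction (2): CO→CO2 ratio 1:1 ⇒ n(CO2) = 34.405 mol.
Reaction (3): CO2→CaCO3 ratio 1:1 ⇒ n(CaCO3) = 34.405 mol.
Mass of CaCO3 = 34.405 × 100.09 = 3443.6 g.

3444 g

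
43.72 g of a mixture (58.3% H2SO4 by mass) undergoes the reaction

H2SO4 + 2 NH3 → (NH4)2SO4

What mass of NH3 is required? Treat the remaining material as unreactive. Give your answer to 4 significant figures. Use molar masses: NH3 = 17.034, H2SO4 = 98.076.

8.854 g

Mass of pure H2SO4 = 43.72 g × 0.583 = 25.489 g.
n(H2SO4) = 25.489 g / 98.076 g/mol = 0.25989 mol.
From the equation the H2SO4:NH3 mole ratio is 1:2, so n(NH3) = 0.25989 × 2/1 = 0.51978 mol.
Mass of NH3 = 0.51978 mol × 17.034 g/mol = 8.8539 g.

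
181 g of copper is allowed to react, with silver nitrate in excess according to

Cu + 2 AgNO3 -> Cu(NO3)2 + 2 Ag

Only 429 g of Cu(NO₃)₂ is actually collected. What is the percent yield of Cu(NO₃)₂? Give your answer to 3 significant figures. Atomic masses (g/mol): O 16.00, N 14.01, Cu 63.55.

80.3 %

M(Cu) = 63.55 g/mol.
M(Cu(NO3)2) = 63.55 + 2(14.01) + 6(16.00) = 187.57 g/mol.
n(Cu) = 181.0 g / 63.55 g/mol = 2.848 mol.
From the equation the Cu:Cu(NO3)2 mole ratio is 1:1, so n(Cu(NO3)2) = 2.848 × 1/1 = 2.848 mol.
Mass of Cu(NO3)2 = 2.848 mol × 187.57 g/mol = 534.2 g.
This is the theoretical yield. Percent yield = 429 g / 534.2 g × 100% = 80.30%.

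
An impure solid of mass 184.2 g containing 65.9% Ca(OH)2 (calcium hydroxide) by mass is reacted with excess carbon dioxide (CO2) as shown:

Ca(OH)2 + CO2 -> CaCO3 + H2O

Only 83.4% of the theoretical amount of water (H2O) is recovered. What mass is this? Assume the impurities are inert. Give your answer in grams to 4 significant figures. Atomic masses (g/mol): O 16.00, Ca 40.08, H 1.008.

24.62 g

Pure Ca(OH)2 available = 184.2 g × 0.659 = 121.39 g.
M(Ca(OH)2) = 40.08 + 2(16.00) + 2(1.008) = 74.096 g/mol.
M(H2O) = 2(1.008) + 16.00 = 18.016 g/mol.
n(Ca(OH)2) = 121.39 g / 74.096 g/mol = 1.6383 mol.
From the equation the Ca(OH)2:H2O mole ratio is 1:1, so n(H2O) = 1.6383 × 1/1 = 1.6383 mol.
Mass of H2O = 1.6383 mol × 18.016 g/mol = 29.515 g.
Actual mass collected = 29.515 g × 0.834 = 24.615 g.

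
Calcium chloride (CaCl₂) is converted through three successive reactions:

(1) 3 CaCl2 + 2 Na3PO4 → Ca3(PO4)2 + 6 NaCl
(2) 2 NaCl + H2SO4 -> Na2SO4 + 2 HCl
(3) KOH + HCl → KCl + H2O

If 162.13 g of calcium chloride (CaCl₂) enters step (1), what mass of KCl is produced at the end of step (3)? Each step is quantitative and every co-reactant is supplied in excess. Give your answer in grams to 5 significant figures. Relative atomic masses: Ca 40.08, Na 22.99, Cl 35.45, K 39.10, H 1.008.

217.82 g

M(CaCl2) = 40.08 + 2(35.45) = 110.98 g/mol.
M(KCl) = 39.10 + 35.45 = 74.55 g/mol.
n(CaCl2) = 162.13 / 110.98 = 1.46089 mol.
Reaction (1): CaCl2→NaCl ratio 3:6 ⇒ n(NaCl) = 2.92179 mol.
Reaction (2): NaCl→HCl ratio 2:2 ⇒ n(HCl) = 2.92179 mol.
Reaction (3): HCl→KCl ratio 1:1 ⇒ n(KCl) = 2.92179 mol.
Mass of KCl = 2.92179 × 74.55 = 217.819 g.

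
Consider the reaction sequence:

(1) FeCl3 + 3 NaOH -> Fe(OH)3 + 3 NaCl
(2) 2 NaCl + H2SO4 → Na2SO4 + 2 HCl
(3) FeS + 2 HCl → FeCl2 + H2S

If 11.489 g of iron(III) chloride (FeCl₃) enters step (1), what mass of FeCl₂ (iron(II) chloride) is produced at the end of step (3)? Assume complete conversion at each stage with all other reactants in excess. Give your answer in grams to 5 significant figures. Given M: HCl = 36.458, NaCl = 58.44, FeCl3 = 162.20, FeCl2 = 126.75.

13.467 g

n(FeCl3) = 11.489 / 162.20 = 0.0708323 mol.
Reaction (1): FeCl3→NaCl ratio 1:3 ⇒ n(NaCl) = 0.212497 mol.
Reaction (2): NaCl→HCl ratio 2:2 ⇒ n(HCl) = 0.212497 mol.
Reaction (3): HCl→FeCl2 ratio 2:1 ⇒ n(FeCl2) = 0.106248 mol.
Mass of FeCl2 = 0.106248 × 126.75 = 13.4670 g.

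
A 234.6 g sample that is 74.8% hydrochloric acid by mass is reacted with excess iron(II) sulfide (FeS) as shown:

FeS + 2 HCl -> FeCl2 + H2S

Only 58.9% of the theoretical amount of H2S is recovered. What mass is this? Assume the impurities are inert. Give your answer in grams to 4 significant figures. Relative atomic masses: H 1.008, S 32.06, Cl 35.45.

Pure HCl available = 234.6 g × 0.748 = 175.48 g.
M(HCl) = 1.008 + 35.45 = 36.458 g/mol.
M(H2S) = 2(1.008) + 32.06 = 34.076 g/mol.
n(HCl) = 175.48 g / 36.458 g/mol = 4.8132 mol.
From the equation the HCl:H2S mole ratio is 2:1, so n(H2S) = 4.8132 × 1/2 = 2.4066 mol.
Mass of H2S = 2.4066 mol × 34.076 g/mol = 82.008 g.
Actual mass collected = 82.008 g × 0.589 = 48.303 g.

48.30 g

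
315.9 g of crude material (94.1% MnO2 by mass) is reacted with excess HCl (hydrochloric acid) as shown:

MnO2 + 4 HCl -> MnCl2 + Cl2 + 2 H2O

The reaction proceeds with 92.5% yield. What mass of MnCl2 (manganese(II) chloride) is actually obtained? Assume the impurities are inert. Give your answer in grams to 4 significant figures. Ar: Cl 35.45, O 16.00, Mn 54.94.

Pure MnO2 available = 315.9 g × 0.941 = 297.26 g.
M(MnO2) = 54.94 + 2(16.00) = 86.94 g/mol.
M(MnCl2) = 54.94 + 2(35.45) = 125.84 g/mol.
n(MnO2) = 297.26 g / 86.94 g/mol = 3.4192 mol.
From the equation the MnO2:MnCl2 mole ratio is 1:1, so n(MnCl2) = 3.4192 × 1/1 = 3.4192 mol.
Mass of MnCl2 = 3.4192 mol × 125.84 g/mol = 430.27 g.
Actual mass collected = 430.27 g × 0.925 = 398.00 g.

398.0 g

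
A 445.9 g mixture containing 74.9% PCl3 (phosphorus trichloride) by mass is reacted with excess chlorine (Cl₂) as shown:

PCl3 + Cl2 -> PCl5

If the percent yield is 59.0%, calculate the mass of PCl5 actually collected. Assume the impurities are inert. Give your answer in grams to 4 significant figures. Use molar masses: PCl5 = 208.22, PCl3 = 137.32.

Pure PCl3 available = 445.9 g × 0.749 = 333.98 g.
n(PCl3) = 333.98 g / 137.32 g/mol = 2.4321 mol.
From the equation the PCl3:PCl5 mole ratio is 1:1, so n(PCl5) = 2.4321 × 1/1 = 2.4321 mol.
Mass of PCl5 = 2.4321 mol × 208.22 g/mol = 506.42 g.
Actual mass collected = 506.42 g × 0.590 = 298.79 g.

298.8 g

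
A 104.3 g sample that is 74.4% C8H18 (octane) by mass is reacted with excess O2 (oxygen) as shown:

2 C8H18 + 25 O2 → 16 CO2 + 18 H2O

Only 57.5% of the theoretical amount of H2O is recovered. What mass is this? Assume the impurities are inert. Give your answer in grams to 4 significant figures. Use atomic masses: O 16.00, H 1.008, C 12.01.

Pure C8H18 available = 104.3 g × 0.744 = 77.599 g.
M(C8H18) = 8(12.01) + 18(1.008) = 114.224 g/mol.
M(H2O) = 2(1.008) + 16.00 = 18.016 g/mol.
n(C8H18) = 77.599 g / 114.224 g/mol = 0.67936 mol.
From the equation the C8H18:H2O mole ratio is 2:18, so n(H2O) = 0.67936 × 18/2 = 6.1142 mol.
Mass of H2O = 6.1142 mol × 18.016 g/mol = 110.15 g.
Actual mass collected = 110.15 g × 0.575 = 63.339 g.

63.34 g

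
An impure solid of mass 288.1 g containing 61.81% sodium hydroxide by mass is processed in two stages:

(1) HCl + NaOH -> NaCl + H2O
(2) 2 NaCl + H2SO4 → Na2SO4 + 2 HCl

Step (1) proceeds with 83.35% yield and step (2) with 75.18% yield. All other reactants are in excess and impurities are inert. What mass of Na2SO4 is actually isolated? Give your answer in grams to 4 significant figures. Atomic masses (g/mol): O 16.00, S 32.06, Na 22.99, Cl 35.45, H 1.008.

198.1 g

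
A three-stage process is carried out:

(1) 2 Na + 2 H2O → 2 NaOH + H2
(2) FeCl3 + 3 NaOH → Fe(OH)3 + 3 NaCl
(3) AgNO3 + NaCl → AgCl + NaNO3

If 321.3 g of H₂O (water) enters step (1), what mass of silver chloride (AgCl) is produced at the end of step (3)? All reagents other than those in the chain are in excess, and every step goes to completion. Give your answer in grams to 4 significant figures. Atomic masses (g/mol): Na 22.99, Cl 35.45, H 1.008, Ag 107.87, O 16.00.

2556 g

M(H2O) = 2(1.008) + 16.00 = 18.016 g/mol.
M(AgCl) = 107.87 + 35.45 = 143.32 g/mol.
n(H2O) = 321.3 / 18.016 = 17.834 mol.
Reaction (1): H2O→NaOH ratio 2:2 ⇒ n(NaOH) = 17.834 mol.
Reaction (2): NaOH→NaCl ratio 3:3 ⇒ n(NaCl) = 17.834 mol.
Reaction (3): NaCl→AgCl ratio 1:1 ⇒ n(AgCl) = 17.834 mol.
Mass of AgCl = 17.834 × 143.32 = 2556.0 g.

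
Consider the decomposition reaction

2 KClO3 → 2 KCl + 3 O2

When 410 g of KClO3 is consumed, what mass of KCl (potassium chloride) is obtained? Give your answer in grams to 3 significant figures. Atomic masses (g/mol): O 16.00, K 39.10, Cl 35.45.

249 g

M(KClO3) = 39.10 + 35.45 + 3(16.00) = 122.55 g/mol.
M(KCl) = 39.10 + 35.45 = 74.55 g/mol.
n(KClO3) = 410.0 g / 122.55 g/mol = 3.346 mol.
From the equation the KClO3:KCl mole ratio is 2:2, so n(KCl) = 3.346 × 2/2 = 3.346 mol.
Mass of KCl = 3.346 mol × 74.55 g/mol = 249.4 g.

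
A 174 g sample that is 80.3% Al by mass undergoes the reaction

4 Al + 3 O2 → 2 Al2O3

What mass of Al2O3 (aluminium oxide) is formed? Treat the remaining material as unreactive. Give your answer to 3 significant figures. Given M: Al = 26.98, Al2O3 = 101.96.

Mass of pure Al = 174 g × 0.803 = 139.7 g.
n(Al) = 139.7 g / 26.98 g/mol = 5.179 mol.
From the equation the Al:Al2O3 mole ratio is 4:2, so n(Al2O3) = 5.179 × 2/4 = 2.589 mol.
Mass of Al2O3 = 2.589 mol × 101.96 g/mol = 264.0 g.

264 g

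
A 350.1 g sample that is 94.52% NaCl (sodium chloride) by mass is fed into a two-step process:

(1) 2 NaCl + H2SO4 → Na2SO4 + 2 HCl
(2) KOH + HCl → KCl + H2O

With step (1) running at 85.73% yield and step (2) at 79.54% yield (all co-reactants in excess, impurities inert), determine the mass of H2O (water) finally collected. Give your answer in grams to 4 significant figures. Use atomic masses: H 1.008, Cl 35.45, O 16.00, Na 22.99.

69.56 g

Pure NaCl = 350.1 × 0.9452 = 330.91 g.
M(NaCl) = 22.99 + 35.45 = 58.44 g/mol.
M(H2O) = 2(1.008) + 16.00 = 18.016 g/mol.
n(NaCl) = 330.91 / 58.44 = 5.6625 mol.
Step 1 (NaCl:HCl = 2:2): theoretical n(HCl) = 5.6625 mol; at 85.73% yield, n(HCl) = 4.8544 mol.
Step 2 (HCl:H2O = 1:1): theoretical n(H2O) = 4.8544 mol, so theoretical mass = 4.8544 × 18.016 = 87.457 g.
At 79.54% yield, actual mass of H2O = 87.457 × 0.7954 = 69.564 g.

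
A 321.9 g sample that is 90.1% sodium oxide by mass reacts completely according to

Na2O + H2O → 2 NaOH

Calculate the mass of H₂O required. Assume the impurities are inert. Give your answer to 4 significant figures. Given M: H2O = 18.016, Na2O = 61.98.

84.30 g

Mass of pure Na2O = 321.9 g × 0.901 = 290.03 g.
n(Na2O) = 290.03 g / 61.98 g/mol = 4.6794 mol.
From the equation the Na2O:H2O mole ratio is 1:1, so n(H2O) = 4.6794 × 1/1 = 4.6794 mol.
Mass of H2O = 4.6794 mol × 18.016 g/mol = 84.305 g.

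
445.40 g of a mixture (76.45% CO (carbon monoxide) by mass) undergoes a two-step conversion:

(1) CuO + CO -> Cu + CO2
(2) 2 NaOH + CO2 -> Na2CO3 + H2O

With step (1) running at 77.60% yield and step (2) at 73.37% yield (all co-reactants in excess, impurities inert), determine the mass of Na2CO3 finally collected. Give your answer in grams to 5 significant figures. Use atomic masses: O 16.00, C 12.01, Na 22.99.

Pure CO = 445.40 × 0.7645 = 340.508 g.
M(CO) = 12.01 + 16.00 = 28.01 g/mol.
M(Na2CO3) = 2(22.99) + 12.01 + 3(16.00) = 105.99 g/mol.
n(CO) = 340.508 / 28.01 = 12.1567 mol.
Step 1 (CO:CO2 = 1:1): theoretical n(CO2) = 12.1567 mol; at 77.60% yield, n(CO2) = 9.43358 mol.
Step 2 (CO2:Na2CO3 = 1:1): theoretical n(Na2CO3) = 9.43358 mol, so theoretical mass = 9.43358 × 105.99 = 999.865 g.
At 73.37% yield, actual mass of Na2CO3 = 999.865 × 0.7337 = 733.601 g.

733.60 g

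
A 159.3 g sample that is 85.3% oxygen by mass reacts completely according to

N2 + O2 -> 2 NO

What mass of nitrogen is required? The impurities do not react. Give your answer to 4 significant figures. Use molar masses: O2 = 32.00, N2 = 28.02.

119.0 g

Mass of pure O2 = 159.3 g × 0.853 = 135.88 g.
n(O2) = 135.88 g / 32.00 g/mol = 4.2463 mol.
From the equation the O2:N2 mole ratio is 1:1, so n(N2) = 4.2463 × 1/1 = 4.2463 mol.
Mass of N2 = 4.2463 mol × 28.02 g/mol = 118.98 g.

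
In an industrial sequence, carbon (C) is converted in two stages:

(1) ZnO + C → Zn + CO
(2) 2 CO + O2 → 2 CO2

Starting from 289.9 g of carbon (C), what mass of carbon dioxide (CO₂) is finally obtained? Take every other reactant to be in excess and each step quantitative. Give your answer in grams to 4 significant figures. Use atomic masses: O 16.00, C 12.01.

1062 g

M(C) = 12.01 g/mol.
M(CO2) = 12.01 + 2(16.00) = 44.01 g/mol.
n(C) = 289.90 / 12.01 = 24.138 mol.
Step 1 gives a 1:1 ratio of C to CO, so n(CO) = 24.138 mol.
In step 2 the CO:CO2 ratio is 2:2, so n(CO2) = 24.138 mol.
Mass of CO2 = 24.138 × 44.01 = 1062.3 g.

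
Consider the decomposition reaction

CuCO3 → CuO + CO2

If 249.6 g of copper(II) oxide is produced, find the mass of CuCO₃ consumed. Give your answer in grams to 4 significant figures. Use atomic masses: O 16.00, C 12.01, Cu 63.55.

M(CuO) = 63.55 + 16.00 = 79.55 g/mol.
M(CuCO3) = 63.55 + 12.01 + 3(16.00) = 123.56 g/mol.
n(CuO) = 249.60 g / 79.55 g/mol = 3.1376 mol.
From the equation the CuO:CuCO3 mole ratio is 1:1, so n(CuCO3) = 3.1376 × 1/1 = 3.1376 mol.
Mass of CuCO3 = 3.1376 mol × 123.56 g/mol = 387.69 g.

387.7 g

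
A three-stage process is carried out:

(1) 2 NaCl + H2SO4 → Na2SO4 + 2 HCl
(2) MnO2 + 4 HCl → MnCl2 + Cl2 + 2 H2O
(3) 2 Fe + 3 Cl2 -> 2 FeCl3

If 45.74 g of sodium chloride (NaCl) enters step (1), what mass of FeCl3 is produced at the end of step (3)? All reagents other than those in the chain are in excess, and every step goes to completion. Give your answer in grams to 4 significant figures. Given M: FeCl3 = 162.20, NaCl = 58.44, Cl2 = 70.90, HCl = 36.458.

21.16 g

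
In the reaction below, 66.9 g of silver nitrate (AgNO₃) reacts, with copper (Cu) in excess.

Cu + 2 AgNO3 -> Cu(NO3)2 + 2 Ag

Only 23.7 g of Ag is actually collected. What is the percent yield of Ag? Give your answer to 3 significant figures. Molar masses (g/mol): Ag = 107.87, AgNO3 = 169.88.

n(AgNO3) = 66.90 g / 169.88 g/mol = 0.3938 mol.
From the equation the AgNO3:Ag mole ratio is 2:2, so n(Ag) = 0.3938 × 2/2 = 0.3938 mol.
Mass of Ag = 0.3938 mol × 107.87 g/mol = 42.48 g.
This is the theoretical yield. Percent yield = 23.7 g / 42.48 g × 100% = 55.79%.

55.8 %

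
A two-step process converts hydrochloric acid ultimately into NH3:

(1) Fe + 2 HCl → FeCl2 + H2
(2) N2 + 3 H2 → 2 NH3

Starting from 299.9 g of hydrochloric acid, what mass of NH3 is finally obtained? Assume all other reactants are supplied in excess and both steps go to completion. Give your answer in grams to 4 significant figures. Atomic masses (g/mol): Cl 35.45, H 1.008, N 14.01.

46.71 g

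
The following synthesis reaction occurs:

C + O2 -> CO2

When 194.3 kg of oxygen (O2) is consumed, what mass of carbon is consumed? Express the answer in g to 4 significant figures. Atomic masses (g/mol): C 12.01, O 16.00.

72920 g

M(O2) = 2(16.00) = 32.00 g/mol.
M(C) = 12.01 g/mol.
Convert: 194.3 kg = 194300 g.
n(O2) = 194300 g / 32.00 g/mol = 6071.9 mol.
From the equation the O2:C mole ratio is 1:1, so n(C) = 6071.9 × 1/1 = 6071.9 mol.
Mass of C = 6071.9 mol × 12.01 g/mol = 72923 g.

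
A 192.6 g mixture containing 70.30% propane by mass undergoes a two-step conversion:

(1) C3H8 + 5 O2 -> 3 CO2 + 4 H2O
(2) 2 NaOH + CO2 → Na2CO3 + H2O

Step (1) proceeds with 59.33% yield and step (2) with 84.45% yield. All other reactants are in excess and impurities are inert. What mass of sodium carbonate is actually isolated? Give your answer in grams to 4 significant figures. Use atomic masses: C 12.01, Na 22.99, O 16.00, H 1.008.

489.2 g

Pure C3H8 = 192.6 × 0.7030 = 135.40 g.
M(C3H8) = 3(12.01) + 8(1.008) = 44.094 g/mol.
M(Na2CO3) = 2(22.99) + 12.01 + 3(16.00) = 105.99 g/mol.
n(C3H8) = 135.40 / 44.094 = 3.0707 mol.
Step 1 (C3H8:CO2 = 1:3): theoretical n(CO2) = 9.2120 mol; at 59.33% yield, n(CO2) = 5.4655 mol.
Step 2 (CO2:Na2CO3 = 1:1): theoretical n(Na2CO3) = 5.4655 mol, so theoretical mass = 5.4655 × 105.99 = 579.29 g.
At 84.45% yield, actual mass of Na2CO3 = 579.29 × 0.8445 = 489.21 g.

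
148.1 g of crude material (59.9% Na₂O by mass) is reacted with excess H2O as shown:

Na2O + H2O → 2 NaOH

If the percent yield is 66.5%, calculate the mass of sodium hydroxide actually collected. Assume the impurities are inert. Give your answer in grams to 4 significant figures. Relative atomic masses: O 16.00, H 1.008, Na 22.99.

76.14 g

Pure Na2O available = 148.1 g × 0.599 = 88.712 g.
M(Na2O) = 2(22.99) + 16.00 = 61.98 g/mol.
M(NaOH) = 22.99 + 16.00 + 1.008 = 39.998 g/mol.
n(Na2O) = 88.712 g / 61.98 g/mol = 1.4313 mol.
From the equation the Na2O:NaOH mole ratio is 1:2, so n(NaOH) = 1.4313 × 2/1 = 2.8626 mol.
Mass of NaOH = 2.8626 mol × 39.998 g/mol = 114.50 g.
Actual mass collected = 114.50 g × 0.665 = 76.141 g.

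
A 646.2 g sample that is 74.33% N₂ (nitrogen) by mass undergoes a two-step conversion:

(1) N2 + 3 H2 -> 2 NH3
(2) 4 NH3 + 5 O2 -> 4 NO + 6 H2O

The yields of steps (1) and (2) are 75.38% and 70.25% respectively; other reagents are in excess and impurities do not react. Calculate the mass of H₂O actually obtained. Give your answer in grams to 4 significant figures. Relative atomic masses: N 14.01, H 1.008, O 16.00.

Pure N2 = 646.2 × 0.7433 = 480.32 g.
M(N2) = 2(14.01) = 28.02 g/mol.
M(H2O) = 2(1.008) + 16.00 = 18.016 g/mol.
n(N2) = 480.32 / 28.02 = 17.142 mol.
Step 1 (N2:NH3 = 1:2): theoretical n(NH3) = 34.284 mol; at 75.38% yield, n(NH3) = 25.843 mol.
Step 2 (NH3:H2O = 4:6): theoretical n(H2O) = 38.765 mol, so theoretical mass = 38.765 × 18.016 = 698.39 g.
At 70.25% yield, actual mass of H2O = 698.39 × 0.7025 = 490.62 g.

490.6 g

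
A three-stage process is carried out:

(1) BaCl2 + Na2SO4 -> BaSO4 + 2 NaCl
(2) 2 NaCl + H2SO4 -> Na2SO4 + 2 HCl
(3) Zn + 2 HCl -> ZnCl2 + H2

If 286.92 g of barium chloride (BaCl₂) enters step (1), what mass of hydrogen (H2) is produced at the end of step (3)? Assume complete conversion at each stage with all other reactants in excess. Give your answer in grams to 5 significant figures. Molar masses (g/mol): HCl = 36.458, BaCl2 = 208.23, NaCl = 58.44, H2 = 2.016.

2.7778 g

n(BaCl2) = 286.92 / 208.23 = 1.37790 mol.
Reaction (1): BaCl2→NaCl ratio 1:2 ⇒ n(NaCl) = 2.75580 mol.
Reaction (2): NaCl→HCl ratio 2:2 ⇒ n(HCl) = 2.75580 mol.
Reaction (3): HCl→H2 ratio 2:1 ⇒ n(H2) = 1.37790 mol.
Mass of H2 = 1.37790 × 2.016 = 2.77785 g.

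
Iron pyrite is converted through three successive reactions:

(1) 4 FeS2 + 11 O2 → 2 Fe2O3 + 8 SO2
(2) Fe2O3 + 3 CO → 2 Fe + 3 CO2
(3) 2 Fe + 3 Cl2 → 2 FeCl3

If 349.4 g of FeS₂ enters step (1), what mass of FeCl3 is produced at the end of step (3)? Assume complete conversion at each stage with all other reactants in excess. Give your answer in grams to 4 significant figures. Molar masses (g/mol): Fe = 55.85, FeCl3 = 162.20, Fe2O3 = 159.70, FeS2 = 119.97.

472.4 g

n(FeS2) = 349.4 / 119.97 = 2.9124 mol.
Reaction (1): FeS2→Fe2O3 ratio 4:2 ⇒ n(Fe2O3) = 1.4562 mol.
Reaction (2): Fe2O3→Fe ratio 1:2 ⇒ n(Fe) = 2.9124 mol.
Reaction (3): Fe→FeCl3 ratio 2:2 ⇒ n(FeCl3) = 2.9124 mol.
Mass of FeCl3 = 2.9124 × 162.20 = 472.39 g.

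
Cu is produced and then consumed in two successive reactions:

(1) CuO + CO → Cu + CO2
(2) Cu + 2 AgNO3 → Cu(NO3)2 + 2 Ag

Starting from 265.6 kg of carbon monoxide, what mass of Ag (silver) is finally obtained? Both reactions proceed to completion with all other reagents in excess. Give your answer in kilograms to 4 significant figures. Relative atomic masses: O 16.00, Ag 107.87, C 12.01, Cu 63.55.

2046 kg

M(CO) = 12.01 + 16.00 = 28.01 g/mol.
M(Ag) = 107.87 g/mol.
265.6 kg = 265600 g.
n(CO) = 265600 / 28.01 = 9482.3 mol.
Step 1 gives a 1:1 ratio of CO to Cu, so n(Cu) = 9482.3 mol.
In step 2 the Cu:Ag ratio is 1:2, so n(Ag) = 18965 mol.
Mass of Ag = 18965 × 107.87 = 2.0457 × 10^6 g = 2046 kg.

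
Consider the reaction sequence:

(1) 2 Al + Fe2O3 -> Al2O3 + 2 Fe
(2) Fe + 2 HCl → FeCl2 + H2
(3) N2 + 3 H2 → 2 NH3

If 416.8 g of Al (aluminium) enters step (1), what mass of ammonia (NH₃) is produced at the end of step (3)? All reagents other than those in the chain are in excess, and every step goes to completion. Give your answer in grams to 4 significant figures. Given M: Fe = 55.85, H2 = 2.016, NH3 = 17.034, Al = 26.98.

n(Al) = 416.8 / 26.98 = 15.448 mol.
Reaction (1): Al→Fe ratio 2:2 ⇒ n(Fe) = 15.448 mol.
Reaction (2): Fe→H2 ratio 1:1 ⇒ n(H2) = 15.448 mol.
Reaction (3): H2→NH3 ratio 3:2 ⇒ n(NH3) = 10.299 mol.
Mass of NH3 = 10.299 × 17.034 = 175.43 g.

175.4 g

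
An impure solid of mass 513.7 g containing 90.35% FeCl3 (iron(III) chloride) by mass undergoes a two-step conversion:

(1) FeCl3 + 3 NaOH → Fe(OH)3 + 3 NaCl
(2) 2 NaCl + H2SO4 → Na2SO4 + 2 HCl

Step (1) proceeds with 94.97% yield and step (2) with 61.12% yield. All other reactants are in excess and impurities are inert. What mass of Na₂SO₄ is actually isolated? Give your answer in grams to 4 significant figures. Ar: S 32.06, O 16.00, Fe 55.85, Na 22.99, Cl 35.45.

353.9 g

Pure FeCl3 = 513.7 × 0.9035 = 464.13 g.
M(FeCl3) = 55.85 + 3(35.45) = 162.20 g/mol.
M(Na2SO4) = 2(22.99) + 32.06 + 4(16.00) = 142.04 g/mol.
n(FeCl3) = 464.13 / 162.20 = 2.8615 mol.
Step 1 (FeCl3:NaCl = 1:3): theoretical n(NaCl) = 8.5844 mol; at 94.97% yield, n(NaCl) = 8.1526 mol.
Step 2 (NaCl:Na2SO4 = 2:1): theoretical n(Na2SO4) = 4.0763 mol, so theoretical mass = 4.0763 × 142.04 = 579.00 g.
At 61.12% yield, actual mass of Na2SO4 = 579.00 × 0.6112 = 353.88 g.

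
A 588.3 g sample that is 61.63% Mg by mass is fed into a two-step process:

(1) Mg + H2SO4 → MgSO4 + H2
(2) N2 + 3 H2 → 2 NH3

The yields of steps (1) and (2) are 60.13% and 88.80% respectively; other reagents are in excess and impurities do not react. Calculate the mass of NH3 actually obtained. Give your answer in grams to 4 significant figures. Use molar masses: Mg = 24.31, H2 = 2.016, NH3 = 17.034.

90.43 g

Pure Mg = 588.3 × 0.6163 = 362.57 g.
n(Mg) = 362.57 / 24.31 = 14.914 mol.
Step 1 (Mg:H2 = 1:1): theoretical n(H2) = 14.914 mol; at 60.13% yield, n(H2) = 8.9680 mol.
Step 2 (H2:NH3 = 3:2): theoretical n(NH3) = 5.9787 mol, so theoretical mass = 5.9787 × 17.034 = 101.84 g.
At 88.80% yield, actual mass of NH3 = 101.84 × 0.8880 = 90.435 g.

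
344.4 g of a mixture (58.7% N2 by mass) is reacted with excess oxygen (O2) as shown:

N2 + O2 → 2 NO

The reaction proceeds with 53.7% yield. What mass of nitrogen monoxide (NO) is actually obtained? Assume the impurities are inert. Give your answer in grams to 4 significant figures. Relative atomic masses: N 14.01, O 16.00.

Pure N2 available = 344.4 g × 0.587 = 202.16 g.
M(N2) = 2(14.01) = 28.02 g/mol.
M(NO) = 14.01 + 16.00 = 30.01 g/mol.
n(N2) = 202.16 g / 28.02 g/mol = 7.2149 mol.
From the equation the N2:NO mole ratio is 1:2, so n(NO) = 7.2149 × 2/1 = 14.430 mol.
Mass of NO = 14.430 mol × 30.01 g/mol = 433.04 g.
Actual mass collected = 433.04 g × 0.537 = 232.54 g.

232.5 g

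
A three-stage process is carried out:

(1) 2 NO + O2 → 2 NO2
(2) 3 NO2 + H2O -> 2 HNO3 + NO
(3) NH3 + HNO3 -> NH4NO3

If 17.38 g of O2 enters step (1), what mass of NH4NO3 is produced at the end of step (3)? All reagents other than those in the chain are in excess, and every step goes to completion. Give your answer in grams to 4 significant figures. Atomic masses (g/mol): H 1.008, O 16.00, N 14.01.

57.97 g

M(O2) = 2(16.00) = 32.00 g/mol.
M(NH4NO3) = 2(14.01) + 4(1.008) + 3(16.00) = 80.052 g/mol.
n(O2) = 17.38 / 32.00 = 0.54312 mol.
Reaction (1): O2→NO2 ratio 1:2 ⇒ n(NO2) = 1.0862 mol.
Reaction (2): NO2→HNO3 ratio 3:2 ⇒ n(HNO3) = 0.72417 mol.
Reaction (3): HNO3→NH4NO3 ratio 1:1 ⇒ n(NH4NO3) = 0.72417 mol.
Mass of NH4NO3 = 0.72417 × 80.052 = 57.971 g.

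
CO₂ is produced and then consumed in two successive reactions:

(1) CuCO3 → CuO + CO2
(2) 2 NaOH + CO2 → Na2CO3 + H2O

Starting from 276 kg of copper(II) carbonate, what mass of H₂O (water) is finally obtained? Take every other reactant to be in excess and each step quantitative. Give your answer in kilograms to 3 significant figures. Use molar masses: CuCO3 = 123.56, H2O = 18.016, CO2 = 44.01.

40.2 kg

276 kg = 276000 g.
n(CuCO3) = 276000 / 123.56 = 2234 mol.
Step 1 gives a 1:1 ratio of CuCO3 to CO2, so n(CO2) = 2234 mol.
In step 2 the CO2:H2O ratio is 1:1, so n(H2O) = 2234 mol.
Mass of H2O = 2234 × 18.016 = 40240 g = 40.2 kg.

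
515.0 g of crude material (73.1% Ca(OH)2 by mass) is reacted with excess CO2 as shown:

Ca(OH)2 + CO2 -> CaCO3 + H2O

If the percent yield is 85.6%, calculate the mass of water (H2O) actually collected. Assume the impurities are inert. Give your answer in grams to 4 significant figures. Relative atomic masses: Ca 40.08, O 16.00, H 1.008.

78.35 g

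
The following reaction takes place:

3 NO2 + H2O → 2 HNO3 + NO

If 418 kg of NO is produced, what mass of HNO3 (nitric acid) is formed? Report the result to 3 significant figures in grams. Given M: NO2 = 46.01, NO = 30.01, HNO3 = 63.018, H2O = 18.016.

Convert: 418 kg = 418000 g.
n(NO) = 418000 g / 30.01 g/mol = 13930 mol.
From the equation the NO:HNO3 mole ratio is 1:2, so n(HNO3) = 13930 × 2/1 = 27860 mol.
Mass of HNO3 = 27860 mol × 63.018 g/mol = 1.756 × 10^6 g.

1760000 g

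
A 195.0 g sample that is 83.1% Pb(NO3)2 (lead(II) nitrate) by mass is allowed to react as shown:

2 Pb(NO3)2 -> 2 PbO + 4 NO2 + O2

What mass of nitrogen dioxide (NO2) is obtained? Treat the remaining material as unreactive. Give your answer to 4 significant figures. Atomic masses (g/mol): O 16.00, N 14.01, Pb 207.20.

45.02 g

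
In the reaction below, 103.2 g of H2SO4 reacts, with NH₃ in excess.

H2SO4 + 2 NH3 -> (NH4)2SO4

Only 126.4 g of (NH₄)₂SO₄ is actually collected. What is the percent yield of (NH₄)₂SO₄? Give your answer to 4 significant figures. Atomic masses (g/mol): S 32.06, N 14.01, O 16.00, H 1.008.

90.90 %

M(H2SO4) = 2(1.008) + 32.06 + 4(16.00) = 98.076 g/mol.
M((NH4)2SO4) = 2(14.01) + 8(1.008) + 32.06 + 4(16.00) = 132.144 g/mol.
n(H2SO4) = 103.20 g / 98.076 g/mol = 1.0522 mol.
From the equation the H2SO4:(NH4)2SO4 mole ratio is 1:1, so n((NH4)2SO4) = 1.0522 × 1/1 = 1.0522 mol.
Mass of (NH4)2SO4 = 1.0522 mol × 132.144 g/mol = 139.05 g.
This is the theoretical yield. Percent yield = 126.4 g / 139.05 g × 100% = 90.904%.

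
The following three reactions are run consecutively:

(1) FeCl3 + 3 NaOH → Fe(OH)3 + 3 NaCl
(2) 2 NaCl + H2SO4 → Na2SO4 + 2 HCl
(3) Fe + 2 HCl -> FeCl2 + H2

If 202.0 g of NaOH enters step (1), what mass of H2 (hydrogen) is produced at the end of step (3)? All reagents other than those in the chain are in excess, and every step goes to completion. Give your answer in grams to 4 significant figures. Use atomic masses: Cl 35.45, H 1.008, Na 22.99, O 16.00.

5.091 g

M(NaOH) = 22.99 + 16.00 + 1.008 = 39.998 g/mol.
M(H2) = 2(1.008) = 2.016 g/mol.
n(NaOH) = 202.0 / 39.998 = 5.0503 mol.
Reaction (1): NaOH→NaCl ratio 3:3 ⇒ n(NaCl) = 5.0503 mol.
Reaction (2): NaCl→HCl ratio 2:2 ⇒ n(HCl) = 5.0503 mol.
Reaction (3): HCl→H2 ratio 2:1 ⇒ n(H2) = 2.5251 mol.
Mass of H2 = 2.5251 × 2.016 = 5.0907 g.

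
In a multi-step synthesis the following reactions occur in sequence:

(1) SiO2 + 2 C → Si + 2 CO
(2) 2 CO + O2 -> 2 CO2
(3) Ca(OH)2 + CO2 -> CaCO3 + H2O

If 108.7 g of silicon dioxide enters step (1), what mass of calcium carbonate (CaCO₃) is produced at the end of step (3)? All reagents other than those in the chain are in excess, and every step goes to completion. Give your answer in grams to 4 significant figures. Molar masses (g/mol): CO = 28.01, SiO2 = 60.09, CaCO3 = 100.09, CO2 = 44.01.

n(SiO2) = 108.7 / 60.09 = 1.8090 mol.
Reaction (1): SiO2→CO ratio 1:2 ⇒ n(CO) = 3.6179 mol.
Reaction (2): CO→CO2 ratio 2:2 ⇒ n(CO2) = 3.6179 mol.
Reaction (3): CO2→CaCO3 ratio 1:1 ⇒ n(CaCO3) = 3.6179 mol.
Mass of CaCO3 = 3.6179 × 100.09 = 362.12 g.

362.1 g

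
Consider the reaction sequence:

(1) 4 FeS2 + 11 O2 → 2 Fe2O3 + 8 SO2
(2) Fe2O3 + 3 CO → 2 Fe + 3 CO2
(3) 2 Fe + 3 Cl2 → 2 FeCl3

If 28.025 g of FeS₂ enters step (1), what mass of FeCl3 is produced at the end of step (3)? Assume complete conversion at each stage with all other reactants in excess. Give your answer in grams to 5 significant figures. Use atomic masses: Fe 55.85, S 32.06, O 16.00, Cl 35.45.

M(FeS2) = 55.85 + 2(32.06) = 119.97 g/mol.
M(FeCl3) = 55.85 + 3(35.45) = 162.20 g/mol.
n(FeS2) = 28.025 / 119.97 = 0.233600 mol.
Reaction (1): FeS2→Fe2O3 ratio 4:2 ⇒ n(Fe2O3) = 0.116800 mol.
Reaction (2): Fe2O3→Fe ratio 1:2 ⇒ n(Fe) = 0.233600 mol.
Reaction (3): Fe→FeCl3 ratio 2:2 ⇒ n(FeCl3) = 0.233600 mol.
Mass of FeCl3 = 0.233600 × 162.20 = 37.8899 g.

37.890 g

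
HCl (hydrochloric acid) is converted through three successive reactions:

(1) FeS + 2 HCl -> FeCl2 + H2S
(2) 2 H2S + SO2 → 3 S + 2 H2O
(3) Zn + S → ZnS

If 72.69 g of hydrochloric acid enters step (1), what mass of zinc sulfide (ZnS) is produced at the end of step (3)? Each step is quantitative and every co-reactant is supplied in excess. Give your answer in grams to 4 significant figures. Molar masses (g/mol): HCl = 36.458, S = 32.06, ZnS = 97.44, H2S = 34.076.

n(HCl) = 72.69 / 36.458 = 1.9938 mol.
Reaction (1): HCl→H2S ratio 2:1 ⇒ n(H2S) = 0.99690 mol.
Reaction (2): H2S→S ratio 2:3 ⇒ n(S) = 1.4954 mol.
Reaction (3): S→ZnS ratio 1:1 ⇒ n(ZnS) = 1.4954 mol.
Mass of ZnS = 1.4954 × 97.44 = 145.71 g.

145.7 g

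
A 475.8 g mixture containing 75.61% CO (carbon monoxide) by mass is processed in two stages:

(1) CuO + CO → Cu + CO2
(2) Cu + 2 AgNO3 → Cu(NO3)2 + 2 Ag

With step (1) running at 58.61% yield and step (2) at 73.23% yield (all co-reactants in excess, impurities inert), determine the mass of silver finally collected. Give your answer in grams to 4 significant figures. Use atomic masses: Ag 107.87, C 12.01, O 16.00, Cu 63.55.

Pure CO = 475.8 × 0.7561 = 359.75 g.
M(CO) = 12.01 + 16.00 = 28.01 g/mol.
M(Ag) = 107.87 g/mol.
n(CO) = 359.75 / 28.01 = 12.844 mol.
Step 1 (CO:Cu = 1:1): theoretical n(Cu) = 12.844 mol; at 58.61% yield, n(Cu) = 7.5277 mol.
Step 2 (Cu:Ag = 1:2): theoretical n(Ag) = 15.055 mol, so theoretical mass = 15.055 × 107.87 = 1624.0 g.
At 73.23% yield, actual mass of Ag = 1624.0 × 0.7323 = 1189.3 g.

1189 g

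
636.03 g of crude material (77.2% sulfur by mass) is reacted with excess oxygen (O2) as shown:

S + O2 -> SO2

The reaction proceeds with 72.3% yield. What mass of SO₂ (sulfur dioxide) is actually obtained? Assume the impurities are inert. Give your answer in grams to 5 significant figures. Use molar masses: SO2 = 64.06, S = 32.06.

Pure S available = 636.03 g × 0.772 = 491.015 g.
n(S) = 491.015 g / 32.06 g/mol = 15.3155 mol.
From the equation the S:SO2 mole ratio is 1:1, so n(SO2) = 15.3155 × 1/1 = 15.3155 mol.
Mass of SO2 = 15.3155 mol × 64.06 g/mol = 981.111 g.
Actual mass collected = 981.111 g × 0.723 = 709.344 g.

709.34 g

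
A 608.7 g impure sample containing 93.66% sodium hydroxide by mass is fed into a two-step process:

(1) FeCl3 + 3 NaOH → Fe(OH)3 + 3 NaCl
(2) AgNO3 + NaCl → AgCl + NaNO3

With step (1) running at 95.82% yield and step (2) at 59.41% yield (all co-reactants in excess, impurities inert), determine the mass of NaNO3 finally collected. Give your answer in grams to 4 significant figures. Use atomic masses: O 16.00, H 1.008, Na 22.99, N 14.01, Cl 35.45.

689.7 g

Pure NaOH = 608.7 × 0.9366 = 570.11 g.
M(NaOH) = 22.99 + 16.00 + 1.008 = 39.998 g/mol.
M(NaNO3) = 22.99 + 14.01 + 3(16.00) = 85.00 g/mol.
n(NaOH) = 570.11 / 39.998 = 14.253 mol.
Step 1 (NaOH:NaCl = 3:3): theoretical n(NaCl) = 14.253 mol; at 95.82% yield, n(NaCl) = 13.658 mol.
Step 2 (NaCl:NaNO3 = 1:1): theoretical n(NaNO3) = 13.658 mol, so theoretical mass = 13.658 × 85.00 = 1160.9 g.
At 59.41% yield, actual mass of NaNO3 = 1160.9 × 0.5941 = 689.69 g.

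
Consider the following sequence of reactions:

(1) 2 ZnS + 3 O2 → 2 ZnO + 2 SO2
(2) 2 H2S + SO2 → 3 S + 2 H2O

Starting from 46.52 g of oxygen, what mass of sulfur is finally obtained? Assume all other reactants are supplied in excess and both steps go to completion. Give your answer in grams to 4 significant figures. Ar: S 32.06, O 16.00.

93.21 g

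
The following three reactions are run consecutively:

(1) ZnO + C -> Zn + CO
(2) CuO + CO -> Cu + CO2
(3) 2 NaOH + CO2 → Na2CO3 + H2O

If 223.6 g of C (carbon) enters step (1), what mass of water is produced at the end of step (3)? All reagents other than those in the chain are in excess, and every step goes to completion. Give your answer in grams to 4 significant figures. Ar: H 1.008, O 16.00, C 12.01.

335.4 g

M(C) = 12.01 g/mol.
M(H2O) = 2(1.008) + 16.00 = 18.016 g/mol.
n(C) = 223.6 / 12.01 = 18.618 mol.
Reaction (1): C→CO ratio 1:1 ⇒ n(CO) = 18.618 mol.
Reaction (2): CO→CO2 ratio 1:1 ⇒ n(CO2) = 18.618 mol.
Reaction (3): CO2→H2O ratio 1:1 ⇒ n(H2O) = 18.618 mol.
Mass of H2O = 18.618 × 18.016 = 335.42 g.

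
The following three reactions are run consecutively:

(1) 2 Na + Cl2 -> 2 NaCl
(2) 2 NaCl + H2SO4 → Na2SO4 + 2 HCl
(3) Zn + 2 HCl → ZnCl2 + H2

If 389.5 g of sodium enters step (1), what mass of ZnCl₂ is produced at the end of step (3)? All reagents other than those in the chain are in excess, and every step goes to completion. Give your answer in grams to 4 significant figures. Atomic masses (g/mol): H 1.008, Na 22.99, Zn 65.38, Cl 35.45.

1154 g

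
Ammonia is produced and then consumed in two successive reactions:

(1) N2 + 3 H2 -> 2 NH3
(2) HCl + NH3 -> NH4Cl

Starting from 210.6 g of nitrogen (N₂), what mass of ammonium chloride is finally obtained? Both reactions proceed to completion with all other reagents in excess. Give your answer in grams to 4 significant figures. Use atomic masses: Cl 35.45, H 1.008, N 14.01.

804.1 g

M(N2) = 2(14.01) = 28.02 g/mol.
M(NH4Cl) = 14.01 + 4(1.008) + 35.45 = 53.492 g/mol.
n(N2) = 210.60 / 28.02 = 7.5161 mol.
Step 1 gives a 1:2 ratio of N2 to NH3, so n(NH3) = 15.032 mol.
In step 2 the NH3:NH4Cl ratio is 1:1, so n(NH4Cl) = 15.032 mol.
Mass of NH4Cl = 15.032 × 53.492 = 804.10 g.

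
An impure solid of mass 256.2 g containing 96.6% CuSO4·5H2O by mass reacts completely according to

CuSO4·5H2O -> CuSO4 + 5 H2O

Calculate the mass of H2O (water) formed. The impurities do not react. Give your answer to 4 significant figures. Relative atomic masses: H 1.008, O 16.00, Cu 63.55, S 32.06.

89.29 g

Mass of pure CuSO4·5H2O = 256.2 g × 0.966 = 247.49 g.
M(CuSO4·5H2O) = 63.55 + 32.06 + 9(16.00) + 10(1.008) = 249.69 g/mol.
M(H2O) = 2(1.008) + 16.00 = 18.016 g/mol.
n(CuSO4·5H2O) = 247.49 g / 249.69 g/mol = 0.99119 mol.
From the equation the CuSO4·5H2O:H2O mole ratio is 1:5, so n(H2O) = 0.99119 × 5/1 = 4.9559 mol.
Mass of H2O = 4.9559 mol × 18.016 g/mol = 89.286 g.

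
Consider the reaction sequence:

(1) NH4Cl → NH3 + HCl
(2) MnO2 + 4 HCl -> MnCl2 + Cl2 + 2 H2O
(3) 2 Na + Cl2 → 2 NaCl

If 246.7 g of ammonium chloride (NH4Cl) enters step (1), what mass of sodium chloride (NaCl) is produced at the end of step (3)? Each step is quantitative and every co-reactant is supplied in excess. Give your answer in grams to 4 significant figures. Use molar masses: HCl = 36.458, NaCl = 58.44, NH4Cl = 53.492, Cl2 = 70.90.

134.8 g

n(NH4Cl) = 246.7 / 53.492 = 4.6119 mol.
Reaction (1): NH4Cl→HCl ratio 1:1 ⇒ n(HCl) = 4.6119 mol.
Reaction (2): HCl→Cl2 ratio 4:1 ⇒ n(Cl2) = 1.1530 mol.
Reaction (3): Cl2→NaCl ratio 1:2 ⇒ n(NaCl) = 2.3060 mol.
Mass of NaCl = 2.3060 × 58.44 = 134.76 g.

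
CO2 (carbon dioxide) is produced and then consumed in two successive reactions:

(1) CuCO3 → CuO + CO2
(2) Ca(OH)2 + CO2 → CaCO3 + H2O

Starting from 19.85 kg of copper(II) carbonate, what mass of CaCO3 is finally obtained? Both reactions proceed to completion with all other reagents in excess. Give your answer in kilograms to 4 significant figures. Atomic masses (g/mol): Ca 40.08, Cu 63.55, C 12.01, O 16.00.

16.08 kg

M(CuCO3) = 63.55 + 12.01 + 3(16.00) = 123.56 g/mol.
M(CaCO3) = 40.08 + 12.01 + 3(16.00) = 100.09 g/mol.
19.85 kg = 19850 g.
n(CuCO3) = 19850 / 123.56 = 160.65 mol.
Step 1 gives a 1:1 ratio of CuCO3 to CO2, so n(CO2) = 160.65 mol.
In step 2 the CO2:CaCO3 ratio is 1:1, so n(CaCO3) = 160.65 mol.
Mass of CaCO3 = 160.65 × 100.09 = 16080 g = 16.08 kg.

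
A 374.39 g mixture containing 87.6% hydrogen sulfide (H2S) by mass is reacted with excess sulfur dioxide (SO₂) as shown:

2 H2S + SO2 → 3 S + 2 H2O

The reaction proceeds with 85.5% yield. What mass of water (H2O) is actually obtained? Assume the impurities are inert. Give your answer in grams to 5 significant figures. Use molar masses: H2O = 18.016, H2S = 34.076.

148.25 g

Pure H2S available = 374.39 g × 0.876 = 327.966 g.
n(H2S) = 327.966 g / 34.076 g/mol = 9.62453 mol.
From the equation the H2S:H2O mole ratio is 2:2, so n(H2O) = 9.62453 × 2/2 = 9.62453 mol.
Mass of H2O = 9.62453 mol × 18.016 g/mol = 173.396 g.
Actual mass collected = 173.396 g × 0.855 = 148.253 g.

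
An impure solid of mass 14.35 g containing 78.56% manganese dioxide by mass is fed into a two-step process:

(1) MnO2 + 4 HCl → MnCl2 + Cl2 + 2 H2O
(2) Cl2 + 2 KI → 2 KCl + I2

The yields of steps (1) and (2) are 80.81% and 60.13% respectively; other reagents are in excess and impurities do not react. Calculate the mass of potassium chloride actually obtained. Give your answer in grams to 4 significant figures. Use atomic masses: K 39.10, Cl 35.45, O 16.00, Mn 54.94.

Pure MnO2 = 14.35 × 0.7856 = 11.273 g.
M(MnO2) = 54.94 + 2(16.00) = 86.94 g/mol.
M(KCl) = 39.10 + 35.45 = 74.55 g/mol.
n(MnO2) = 11.273 / 86.94 = 0.12967 mol.
Step 1 (MnO2:Cl2 = 1:1): theoretical n(Cl2) = 0.12967 mol; at 80.81% yield, n(Cl2) = 0.10478 mol.
Step 2 (Cl2:KCl = 1:2): theoretical n(KCl) = 0.20957 mol, so theoretical mass = 0.20957 × 74.55 = 15.623 g.
At 60.13% yield, actual mass of KCl = 15.623 × 0.6013 = 9.3944 g.

9.394 g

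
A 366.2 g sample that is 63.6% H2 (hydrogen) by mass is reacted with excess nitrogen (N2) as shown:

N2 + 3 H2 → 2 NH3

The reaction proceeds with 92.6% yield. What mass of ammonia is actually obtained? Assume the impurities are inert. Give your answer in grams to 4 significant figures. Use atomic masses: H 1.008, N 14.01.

1215 g

Pure H2 available = 366.2 g × 0.636 = 232.90 g.
M(H2) = 2(1.008) = 2.016 g/mol.
M(NH3) = 14.01 + 3(1.008) = 17.034 g/mol.
n(H2) = 232.90 g / 2.016 g/mol = 115.53 mol.
From the equation the H2:NH3 mole ratio is 3:2, so n(NH3) = 115.53 × 2/3 = 77.018 mol.
Mass of NH3 = 77.018 mol × 17.034 g/mol = 1311.9 g.
Actual mass collected = 1311.9 g × 0.926 = 1214.8 g.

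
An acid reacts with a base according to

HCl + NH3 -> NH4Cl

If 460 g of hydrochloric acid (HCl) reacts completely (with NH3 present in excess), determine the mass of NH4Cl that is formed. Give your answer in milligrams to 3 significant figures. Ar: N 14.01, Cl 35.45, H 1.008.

675000 mg

M(HCl) = 1.008 + 35.45 = 36.458 g/mol.
M(NH4Cl) = 14.01 + 4(1.008) + 35.45 = 53.492 g/mol.
n(HCl) = 460.0 g / 36.458 g/mol = 12.62 mol.
From the equation the HCl:NH4Cl mole ratio is 1:1, so n(NH4Cl) = 12.62 × 1/1 = 12.62 mol.
Mass of NH4Cl = 12.62 mol × 53.492 g/mol = 674.9 g.
Converting to mg: 674.9 g = 675000 mg.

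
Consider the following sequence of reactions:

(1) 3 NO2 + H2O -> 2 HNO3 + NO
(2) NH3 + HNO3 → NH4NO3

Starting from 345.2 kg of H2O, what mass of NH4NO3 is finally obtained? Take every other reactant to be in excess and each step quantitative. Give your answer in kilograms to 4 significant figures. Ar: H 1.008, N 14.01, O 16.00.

3068 kg

M(H2O) = 2(1.008) + 16.00 = 18.016 g/mol.
M(NH4NO3) = 2(14.01) + 4(1.008) + 3(16.00) = 80.052 g/mol.
345.2 kg = 345200 g.
n(H2O) = 345200 / 18.016 = 19161 mol.
Step 1 gives a 1:2 ratio of H2O to HNO3, so n(HNO3) = 38321 mol.
In step 2 the HNO3:NH4NO3 ratio is 1:1, so n(NH4NO3) = 38321 mol.
Mass of NH4NO3 = 38321 × 80.052 = 3.0677 × 10^6 g = 3068 kg.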